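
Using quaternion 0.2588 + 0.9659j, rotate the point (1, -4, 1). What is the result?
(-0.366, -4, -1.366)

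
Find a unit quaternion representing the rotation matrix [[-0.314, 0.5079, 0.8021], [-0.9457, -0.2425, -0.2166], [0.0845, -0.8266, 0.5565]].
-0.5 + 0.305i - 0.3588j + 0.7268k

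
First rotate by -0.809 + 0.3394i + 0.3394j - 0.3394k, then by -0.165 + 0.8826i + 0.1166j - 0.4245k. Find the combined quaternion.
-0.3497 - 0.6655i + 0.0051j + 0.6594k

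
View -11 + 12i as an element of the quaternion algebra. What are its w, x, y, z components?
-11 + 12i + 0j + 0k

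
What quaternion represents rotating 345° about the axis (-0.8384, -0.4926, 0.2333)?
-0.9914 - 0.1094i - 0.0643j + 0.0305k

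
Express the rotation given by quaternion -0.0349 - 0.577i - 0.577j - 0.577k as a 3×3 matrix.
[[-0.3317, 0.6256, 0.7061], [0.7061, -0.3317, 0.6256], [0.6256, 0.7061, -0.3317]]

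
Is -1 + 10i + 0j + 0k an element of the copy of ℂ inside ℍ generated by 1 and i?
Yes. The quaternion -1 + 10i has j- and k-coefficients y = z = 0, so it lies in the complex subalgebra spanned by 1 and i.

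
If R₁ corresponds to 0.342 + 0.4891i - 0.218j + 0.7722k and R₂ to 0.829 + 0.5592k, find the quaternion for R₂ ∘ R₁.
-0.1483 + 0.5274i + 0.0928j + 0.8314k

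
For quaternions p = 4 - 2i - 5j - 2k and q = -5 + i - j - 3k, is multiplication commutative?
No: pq = -29 + 27i + 13j + 5k ≠ -29 + i + 29j - 9k = qp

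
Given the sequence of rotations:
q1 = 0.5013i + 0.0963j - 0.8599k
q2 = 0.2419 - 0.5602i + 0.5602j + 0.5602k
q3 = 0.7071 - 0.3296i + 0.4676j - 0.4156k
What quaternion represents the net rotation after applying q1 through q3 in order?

q2 · q1 = 0.7086 - 0.4144i - 0.1776j - 0.5428k
q3 · q2 · q1 = 0.2219 - 0.8542i + 0.1991j - 0.426k
0.2219 - 0.8542i + 0.1991j - 0.426k


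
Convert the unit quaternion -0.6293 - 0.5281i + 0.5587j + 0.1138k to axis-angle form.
axis = (-0.6795, 0.7189, 0.1464), θ = 258°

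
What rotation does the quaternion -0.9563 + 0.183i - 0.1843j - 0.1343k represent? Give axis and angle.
axis = (0.6259, -0.6303, -0.4593), θ = 326°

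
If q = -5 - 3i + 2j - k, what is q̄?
-5 + 3i - 2j + k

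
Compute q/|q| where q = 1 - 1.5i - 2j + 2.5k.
0.2722 - 0.4082i - 0.5443j + 0.6804k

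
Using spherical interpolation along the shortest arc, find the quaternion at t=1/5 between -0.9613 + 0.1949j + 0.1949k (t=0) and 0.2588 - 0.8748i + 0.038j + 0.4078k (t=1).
-0.9525 + 0.2464i + 0.1676j + 0.0635k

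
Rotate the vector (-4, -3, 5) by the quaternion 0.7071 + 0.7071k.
(3, -4, 5)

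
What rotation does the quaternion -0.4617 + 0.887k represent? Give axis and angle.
axis = (0, 0, 1), θ = 235°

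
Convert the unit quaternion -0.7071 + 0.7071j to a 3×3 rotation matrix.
[[0, 0, -1], [0, 1, 0], [1, 0, 0]]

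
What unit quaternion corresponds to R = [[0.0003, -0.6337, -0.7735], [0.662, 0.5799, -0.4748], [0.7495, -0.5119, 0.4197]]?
0.7071 - 0.0131i - 0.5385j + 0.4581k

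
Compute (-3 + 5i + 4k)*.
-3 - 5i - 4k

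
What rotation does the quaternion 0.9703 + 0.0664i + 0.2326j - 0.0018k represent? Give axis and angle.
axis = (0.2745, 0.9616, -0.0074), θ = 28°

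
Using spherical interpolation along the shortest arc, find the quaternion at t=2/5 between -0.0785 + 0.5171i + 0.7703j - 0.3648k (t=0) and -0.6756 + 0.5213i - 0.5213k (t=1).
-0.3689 + 0.5934i + 0.5209j - 0.4904k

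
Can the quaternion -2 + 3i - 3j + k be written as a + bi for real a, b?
No. The quaternion -2 + 3i - 3j + k has j-coefficient y = -3 and k-coefficient z = 1, not both zero, so it does not lie in the complex subalgebra spanned by 1 and i.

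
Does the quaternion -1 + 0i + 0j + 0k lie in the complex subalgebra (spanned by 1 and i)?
Yes. The quaternion -1 has j- and k-coefficients y = z = 0, so it lies in the complex subalgebra spanned by 1 and i.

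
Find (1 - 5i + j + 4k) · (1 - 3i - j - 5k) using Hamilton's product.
7 - 9i - 37j + 7k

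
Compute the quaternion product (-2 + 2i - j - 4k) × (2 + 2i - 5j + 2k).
-5 - 22i - 4j - 20k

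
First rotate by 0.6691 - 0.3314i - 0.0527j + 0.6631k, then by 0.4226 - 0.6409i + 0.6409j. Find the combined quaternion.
0.1041 - 0.1439i + 0.8315j + 0.5264k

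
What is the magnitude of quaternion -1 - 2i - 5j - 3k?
√39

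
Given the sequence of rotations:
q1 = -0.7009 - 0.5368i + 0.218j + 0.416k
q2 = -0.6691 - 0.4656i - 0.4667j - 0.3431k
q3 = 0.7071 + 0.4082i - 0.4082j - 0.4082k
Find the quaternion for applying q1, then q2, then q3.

q2 · q1 = 0.4635 + 0.5662i + 0.5591j - 0.3899k
q3 · q2 · q1 = 0.1657 + 0.9769i + 0.1342j - 0.0056k
0.1657 + 0.9769i + 0.1342j - 0.0056k


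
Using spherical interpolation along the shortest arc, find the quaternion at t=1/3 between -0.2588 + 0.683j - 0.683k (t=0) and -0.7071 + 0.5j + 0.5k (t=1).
-0.5309 + 0.7814j - 0.3278k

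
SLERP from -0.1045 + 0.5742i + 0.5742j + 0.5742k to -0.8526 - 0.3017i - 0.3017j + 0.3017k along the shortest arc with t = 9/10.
0.817 + 0.3799i + 0.3799j - 0.2093k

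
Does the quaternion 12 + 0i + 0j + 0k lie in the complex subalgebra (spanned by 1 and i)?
Yes. The quaternion 12 has j- and k-coefficients y = z = 0, so it lies in the complex subalgebra spanned by 1 and i.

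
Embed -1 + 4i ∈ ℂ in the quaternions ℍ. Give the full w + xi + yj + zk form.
-1 + 4i + 0j + 0k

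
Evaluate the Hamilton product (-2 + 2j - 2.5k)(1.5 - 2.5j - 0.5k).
0.75 - 7.25i + 8j - 2.75k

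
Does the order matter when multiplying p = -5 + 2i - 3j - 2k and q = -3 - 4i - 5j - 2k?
Yes: pq = 4 + 10i + 46j - 6k ≠ 4 + 18i + 22j + 38k = qp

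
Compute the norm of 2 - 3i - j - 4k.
√30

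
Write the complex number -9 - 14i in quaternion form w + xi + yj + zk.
-9 - 14i + 0j + 0k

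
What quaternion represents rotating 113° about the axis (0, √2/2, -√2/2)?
0.5519 + 0.5896j - 0.5896k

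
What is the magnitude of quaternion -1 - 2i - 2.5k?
3.354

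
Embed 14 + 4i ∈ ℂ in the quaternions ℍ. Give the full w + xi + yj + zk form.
14 + 4i + 0j + 0k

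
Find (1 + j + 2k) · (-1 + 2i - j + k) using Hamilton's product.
-2 + 5i + 2j - 3k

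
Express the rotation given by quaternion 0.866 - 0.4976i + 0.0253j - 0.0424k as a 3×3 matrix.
[[0.9951, 0.0483, 0.086], [-0.0986, 0.5012, 0.8597], [-0.0016, -0.864, 0.5035]]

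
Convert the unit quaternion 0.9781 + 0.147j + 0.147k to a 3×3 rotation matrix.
[[0.9136, -0.2876, 0.2876], [0.2876, 0.9568, 0.0432], [-0.2876, 0.0432, 0.9568]]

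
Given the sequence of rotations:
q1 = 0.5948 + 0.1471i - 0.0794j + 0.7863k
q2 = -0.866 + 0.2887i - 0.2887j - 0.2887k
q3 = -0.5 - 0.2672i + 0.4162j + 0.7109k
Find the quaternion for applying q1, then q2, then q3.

q2 · q1 = -0.3535 - 0.2056i - 0.3724j - 0.8331k
q3 · q2 · q1 = 0.8691 + 0.1153i - 0.3297j + 0.3503k
0.8691 + 0.1153i - 0.3297j + 0.3503k


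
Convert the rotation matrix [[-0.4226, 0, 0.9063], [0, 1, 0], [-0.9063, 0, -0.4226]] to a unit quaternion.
0.5373 + 0.8434j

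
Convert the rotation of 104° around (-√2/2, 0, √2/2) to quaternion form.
0.6157 - 0.5572i + 0.5572k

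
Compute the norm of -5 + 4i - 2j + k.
√46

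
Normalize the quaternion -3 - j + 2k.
-0.8018 - 0.2673j + 0.5345k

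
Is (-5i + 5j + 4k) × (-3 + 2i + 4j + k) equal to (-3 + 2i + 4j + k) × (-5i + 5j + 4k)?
No: pq = -14 + 4i - 2j - 42k ≠ -14 + 26i - 28j + 18k = qp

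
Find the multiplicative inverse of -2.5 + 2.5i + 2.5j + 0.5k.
-0.1316 - 0.1316i - 0.1316j - 0.0263k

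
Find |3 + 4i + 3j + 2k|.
√38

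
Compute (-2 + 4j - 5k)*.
-2 - 4j + 5k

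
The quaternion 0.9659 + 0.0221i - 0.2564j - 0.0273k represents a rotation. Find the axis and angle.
axis = (0.0854, -0.9907, -0.1055), θ = π/6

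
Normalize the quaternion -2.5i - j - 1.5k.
-0.8111i - 0.3244j - 0.4867k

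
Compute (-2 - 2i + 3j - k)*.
-2 + 2i - 3j + k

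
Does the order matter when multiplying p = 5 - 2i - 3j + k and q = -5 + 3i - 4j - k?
Yes: pq = -30 + 32i - 4j + 7k ≠ -30 + 18i - 6j - 27k = qp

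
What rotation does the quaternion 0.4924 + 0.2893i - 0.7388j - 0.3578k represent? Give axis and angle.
axis = (0.3324, -0.8488, -0.4111), θ = 121°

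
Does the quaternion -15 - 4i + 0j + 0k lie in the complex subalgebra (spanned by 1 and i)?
Yes. The quaternion -15 - 4i has j- and k-coefficients y = z = 0, so it lies in the complex subalgebra spanned by 1 and i.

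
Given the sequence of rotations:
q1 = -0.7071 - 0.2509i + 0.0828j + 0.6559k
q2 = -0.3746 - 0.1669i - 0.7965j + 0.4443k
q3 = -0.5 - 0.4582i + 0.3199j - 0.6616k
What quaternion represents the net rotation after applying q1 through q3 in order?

q2 · q1 = -0.0025 - 0.3472i + 0.5302j - 0.7735k
q3 · q2 · q1 = -0.8392 + 0.2781i - 0.3906j + 0.2565k
-0.8392 + 0.2781i - 0.3906j + 0.2565k


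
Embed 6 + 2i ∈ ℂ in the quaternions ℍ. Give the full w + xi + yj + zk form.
6 + 2i + 0j + 0k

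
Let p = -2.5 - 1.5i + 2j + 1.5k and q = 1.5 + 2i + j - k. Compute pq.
-1.25 - 10.75i + 2j - 0.75k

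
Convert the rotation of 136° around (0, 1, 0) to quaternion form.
0.3746 + 0.9272j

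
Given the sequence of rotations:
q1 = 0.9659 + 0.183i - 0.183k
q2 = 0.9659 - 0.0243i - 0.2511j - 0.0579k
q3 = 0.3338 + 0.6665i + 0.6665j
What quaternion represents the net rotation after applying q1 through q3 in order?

q2 · q1 = 0.9268 + 0.1992i - 0.2576j - 0.1867k
q3 · q2 · q1 = 0.3483 + 0.5598i + 0.6562j - 0.3668k
0.3483 + 0.5598i + 0.6562j - 0.3668k


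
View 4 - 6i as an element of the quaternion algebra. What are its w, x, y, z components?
4 - 6i + 0j + 0k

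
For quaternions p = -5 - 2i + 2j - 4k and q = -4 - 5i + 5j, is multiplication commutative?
No: pq = 53i - 13j + 16k ≠ 13i - 53j + 16k = qp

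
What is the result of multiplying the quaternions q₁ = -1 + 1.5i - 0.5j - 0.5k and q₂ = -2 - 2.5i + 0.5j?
6 - 0.25i + 1.75j + 0.5k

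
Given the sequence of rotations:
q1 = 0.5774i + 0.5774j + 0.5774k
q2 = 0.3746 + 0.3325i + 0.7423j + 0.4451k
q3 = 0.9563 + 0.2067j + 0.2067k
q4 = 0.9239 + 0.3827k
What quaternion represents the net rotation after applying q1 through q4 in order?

q2 · q1 = -0.8776 + 0.3879i + 0.2813j - 0.0203k
q3 · q2 · q1 = -0.8932 + 0.3086i + 0.1678j - 0.281k
q4 · q3 · q2 · q1 = -0.7177 + 0.2209i + 0.2731j - 0.6014k
-0.7177 + 0.2209i + 0.2731j - 0.6014k


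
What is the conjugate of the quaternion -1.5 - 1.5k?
-1.5 + 1.5k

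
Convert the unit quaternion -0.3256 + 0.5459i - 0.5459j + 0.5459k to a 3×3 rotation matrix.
[[-0.192, -0.2405, 0.9515], [-0.9515, -0.192, -0.2405], [0.2405, -0.9515, -0.192]]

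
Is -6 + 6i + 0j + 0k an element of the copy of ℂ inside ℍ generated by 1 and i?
Yes. The quaternion -6 + 6i has j- and k-coefficients y = z = 0, so it lies in the complex subalgebra spanned by 1 and i.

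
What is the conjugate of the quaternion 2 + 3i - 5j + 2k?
2 - 3i + 5j - 2k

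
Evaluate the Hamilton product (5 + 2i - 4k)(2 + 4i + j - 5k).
-18 + 28i - j - 31k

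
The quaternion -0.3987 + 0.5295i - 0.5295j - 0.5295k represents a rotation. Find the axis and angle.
axis = (√3/3, -√3/3, -√3/3), θ = 227°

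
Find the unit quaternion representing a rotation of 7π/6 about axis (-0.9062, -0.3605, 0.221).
-0.2588 - 0.8753i - 0.3482j + 0.2135k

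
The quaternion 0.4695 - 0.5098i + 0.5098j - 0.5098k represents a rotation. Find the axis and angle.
axis = (-√3/3, √3/3, -√3/3), θ = 124°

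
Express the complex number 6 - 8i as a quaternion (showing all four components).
6 - 8i + 0j + 0k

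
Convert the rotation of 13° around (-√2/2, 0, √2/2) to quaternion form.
0.9936 - 0.08i + 0.08k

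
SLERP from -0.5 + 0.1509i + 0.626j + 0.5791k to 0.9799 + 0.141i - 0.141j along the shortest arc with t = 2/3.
-0.9104 - 0.0449i + 0.3451j + 0.2238k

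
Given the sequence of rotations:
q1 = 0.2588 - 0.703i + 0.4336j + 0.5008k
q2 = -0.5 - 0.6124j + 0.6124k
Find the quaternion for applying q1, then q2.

q2 · q1 = -0.1706 - 0.2207i - 0.8058j - 0.5224k
-0.1706 - 0.2207i - 0.8058j - 0.5224k


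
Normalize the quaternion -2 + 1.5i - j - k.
-0.6963 + 0.5222i - 0.3482j - 0.3482k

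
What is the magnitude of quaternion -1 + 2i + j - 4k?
√22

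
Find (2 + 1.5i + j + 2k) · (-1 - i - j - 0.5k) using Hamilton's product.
1.5 - 2i - 4.25j - 3.5k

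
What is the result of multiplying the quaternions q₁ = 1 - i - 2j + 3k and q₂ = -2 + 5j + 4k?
-4 - 21i + 13j - 7k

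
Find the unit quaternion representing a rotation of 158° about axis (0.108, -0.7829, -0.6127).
0.1908 + 0.106i - 0.7685j - 0.6014k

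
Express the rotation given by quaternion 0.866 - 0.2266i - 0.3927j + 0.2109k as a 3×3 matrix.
[[0.6026, -0.1873, -0.7757], [0.5433, 0.8083, 0.2268], [0.5846, -0.5581, 0.5889]]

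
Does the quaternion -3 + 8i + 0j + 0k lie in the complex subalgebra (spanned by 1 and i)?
Yes. The quaternion -3 + 8i has j- and k-coefficients y = z = 0, so it lies in the complex subalgebra spanned by 1 and i.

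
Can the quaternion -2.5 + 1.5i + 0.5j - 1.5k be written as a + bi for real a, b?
No. The quaternion -2.5 + 1.5i + 0.5j - 1.5k has j-coefficient y = 0.5 and k-coefficient z = -1.5, not both zero, so it does not lie in the complex subalgebra spanned by 1 and i.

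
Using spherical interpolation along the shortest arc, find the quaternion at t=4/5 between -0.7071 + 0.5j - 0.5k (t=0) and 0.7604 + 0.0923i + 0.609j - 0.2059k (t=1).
-0.9033 - 0.0851i - 0.4179j + 0.0465k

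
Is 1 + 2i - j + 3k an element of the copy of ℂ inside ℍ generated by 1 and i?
No. The quaternion 1 + 2i - j + 3k has j-coefficient y = -1 and k-coefficient z = 3, not both zero, so it does not lie in the complex subalgebra spanned by 1 and i.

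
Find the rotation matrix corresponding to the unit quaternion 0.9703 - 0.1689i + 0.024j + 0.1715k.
[[0.94, -0.3409, -0.0114], [0.3247, 0.8841, 0.336], [-0.1045, -0.3195, 0.9418]]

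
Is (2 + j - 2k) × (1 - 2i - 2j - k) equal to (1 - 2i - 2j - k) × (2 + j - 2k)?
No: pq = 2 - 9i + j - 2k ≠ 2 + i - 7j - 6k = qp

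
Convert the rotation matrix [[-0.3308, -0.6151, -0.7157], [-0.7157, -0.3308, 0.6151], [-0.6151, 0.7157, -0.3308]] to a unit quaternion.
-0.0436 - 0.5768i + 0.5768j + 0.5768k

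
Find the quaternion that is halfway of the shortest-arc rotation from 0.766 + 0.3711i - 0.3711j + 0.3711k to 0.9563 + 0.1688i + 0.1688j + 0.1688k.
0.909 + 0.2849i - 0.1068j + 0.2849k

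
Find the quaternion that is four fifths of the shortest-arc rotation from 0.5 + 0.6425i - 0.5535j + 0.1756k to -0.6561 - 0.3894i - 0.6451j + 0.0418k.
0.7307 + 0.5285i + 0.432j + 0.0103k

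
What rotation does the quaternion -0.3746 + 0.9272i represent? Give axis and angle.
axis = (1, 0, 0), θ = 224°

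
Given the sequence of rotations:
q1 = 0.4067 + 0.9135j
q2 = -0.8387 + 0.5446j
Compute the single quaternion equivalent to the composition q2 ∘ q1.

q2 · q1 = -0.8386 - 0.5447j
-0.8386 - 0.5447j


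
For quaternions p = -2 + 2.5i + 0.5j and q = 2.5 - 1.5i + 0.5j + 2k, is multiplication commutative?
No: pq = -1.5 + 10.25i - 4.75j - 2k ≠ -1.5 + 8.25i + 5.25j - 6k = qp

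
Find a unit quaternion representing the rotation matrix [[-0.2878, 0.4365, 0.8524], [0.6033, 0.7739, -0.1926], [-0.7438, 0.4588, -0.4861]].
0.5 + 0.3257i + 0.7981j + 0.0834k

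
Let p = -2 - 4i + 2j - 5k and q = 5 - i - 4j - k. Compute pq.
-11 - 40i + 19j - 5k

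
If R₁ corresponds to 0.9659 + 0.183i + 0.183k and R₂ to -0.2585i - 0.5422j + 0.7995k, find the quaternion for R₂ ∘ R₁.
-0.099 - 0.3489i - 0.3301j + 0.8715k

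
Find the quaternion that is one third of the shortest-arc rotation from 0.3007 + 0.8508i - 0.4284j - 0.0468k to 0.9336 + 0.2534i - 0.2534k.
0.5903 + 0.73i - 0.3173j - 0.1344k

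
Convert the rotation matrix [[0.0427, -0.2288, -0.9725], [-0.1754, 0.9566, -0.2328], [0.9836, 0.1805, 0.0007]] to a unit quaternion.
0.7071 + 0.1461i - 0.6916j + 0.0189k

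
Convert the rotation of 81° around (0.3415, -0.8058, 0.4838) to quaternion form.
0.7604 + 0.2218i - 0.5233j + 0.3142k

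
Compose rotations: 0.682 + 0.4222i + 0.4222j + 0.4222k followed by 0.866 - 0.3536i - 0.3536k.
0.8892 + 0.2738i + 0.3656j - 0.0248k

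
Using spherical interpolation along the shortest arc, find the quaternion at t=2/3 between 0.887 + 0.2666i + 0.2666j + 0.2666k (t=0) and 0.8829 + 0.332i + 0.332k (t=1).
0.8922 + 0.3129i + 0.0899j + 0.3129k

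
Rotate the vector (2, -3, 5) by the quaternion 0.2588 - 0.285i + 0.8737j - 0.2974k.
(2.734, -5.147, -2.01)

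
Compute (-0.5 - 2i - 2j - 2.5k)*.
-0.5 + 2i + 2j + 2.5k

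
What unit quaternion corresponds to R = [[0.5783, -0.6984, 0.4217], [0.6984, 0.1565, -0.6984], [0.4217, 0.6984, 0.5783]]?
0.7604 + 0.4592i + 0.4592k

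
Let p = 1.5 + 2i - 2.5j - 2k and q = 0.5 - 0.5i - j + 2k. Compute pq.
3.25 - 6.75i - 5.75j - 1.25k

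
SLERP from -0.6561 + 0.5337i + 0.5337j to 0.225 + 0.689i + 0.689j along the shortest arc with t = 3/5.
-0.1495 + 0.6992i + 0.6992j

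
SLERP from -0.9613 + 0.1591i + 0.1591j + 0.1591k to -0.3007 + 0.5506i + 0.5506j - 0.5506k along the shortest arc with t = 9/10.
-0.4068 + 0.5406i + 0.5406j - 0.5k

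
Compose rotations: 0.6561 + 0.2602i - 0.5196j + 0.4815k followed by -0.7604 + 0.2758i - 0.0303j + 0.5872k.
-0.8691 + 0.2736i + 0.3952j - 0.1163k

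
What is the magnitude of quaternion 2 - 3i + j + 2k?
√18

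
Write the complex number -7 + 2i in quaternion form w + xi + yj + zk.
-7 + 2i + 0j + 0k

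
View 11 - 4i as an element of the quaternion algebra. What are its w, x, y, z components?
11 - 4i + 0j + 0k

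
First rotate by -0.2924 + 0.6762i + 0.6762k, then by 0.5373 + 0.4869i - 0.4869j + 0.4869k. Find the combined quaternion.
-0.8156 - 0.1083i + 0.1424j + 0.5502k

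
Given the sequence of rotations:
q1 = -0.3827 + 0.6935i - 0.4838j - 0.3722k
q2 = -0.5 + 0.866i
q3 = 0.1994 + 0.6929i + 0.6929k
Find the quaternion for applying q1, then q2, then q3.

q2 · q1 = -0.4092 - 0.6782i + 0.5642j - 0.2329k
q3 · q2 · q1 = 0.5497 - 0.8097i - 0.196j + 0.061k
0.5497 - 0.8097i - 0.196j + 0.061k


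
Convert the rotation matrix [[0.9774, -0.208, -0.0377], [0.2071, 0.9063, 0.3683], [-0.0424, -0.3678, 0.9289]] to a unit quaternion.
0.9763 - 0.1885i + 0.0012j + 0.1063k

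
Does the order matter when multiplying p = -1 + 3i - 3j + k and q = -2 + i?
Yes: pq = -1 - 7i + 7j + k ≠ -1 - 7i + 5j - 5k = qp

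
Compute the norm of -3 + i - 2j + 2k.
√18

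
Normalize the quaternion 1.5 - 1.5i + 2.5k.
0.4575 - 0.4575i + 0.7625k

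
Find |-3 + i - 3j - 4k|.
√35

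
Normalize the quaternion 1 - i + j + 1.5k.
0.4364 - 0.4364i + 0.4364j + 0.6547k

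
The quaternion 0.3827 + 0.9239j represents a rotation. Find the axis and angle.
axis = (0, 1, 0), θ = 3π/4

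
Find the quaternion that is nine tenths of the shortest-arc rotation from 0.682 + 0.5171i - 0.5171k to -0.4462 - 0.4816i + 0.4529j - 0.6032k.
0.5206 + 0.532i - 0.434j + 0.5075k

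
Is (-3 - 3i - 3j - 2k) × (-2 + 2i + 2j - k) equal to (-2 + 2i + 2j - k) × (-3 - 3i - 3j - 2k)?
No: pq = 16 + 7i - 7j + 7k ≠ 16 - 7i + 7j + 7k = qp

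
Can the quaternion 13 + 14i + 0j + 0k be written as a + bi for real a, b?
Yes. The quaternion 13 + 14i has j- and k-coefficients y = z = 0, so it lies in the complex subalgebra spanned by 1 and i.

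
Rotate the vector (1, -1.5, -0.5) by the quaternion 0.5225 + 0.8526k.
(0.883, 1.572, -0.5)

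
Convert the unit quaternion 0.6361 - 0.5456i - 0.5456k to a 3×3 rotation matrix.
[[0.4046, 0.6941, 0.5954], [-0.6941, -0.1907, 0.6941], [0.5954, -0.6941, 0.4046]]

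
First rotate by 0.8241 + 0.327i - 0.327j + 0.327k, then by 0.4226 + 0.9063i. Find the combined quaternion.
0.0519 + 0.8851i - 0.4346j - 0.1582k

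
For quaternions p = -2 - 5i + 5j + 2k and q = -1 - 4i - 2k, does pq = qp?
No: pq = -14 + 3i - 23j + 22k ≠ -14 + 23i + 13j - 18k = qp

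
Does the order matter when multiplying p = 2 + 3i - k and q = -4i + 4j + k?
Yes: pq = 13 - 4i + 9j + 14k ≠ 13 - 12i + 7j - 10k = qp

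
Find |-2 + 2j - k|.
3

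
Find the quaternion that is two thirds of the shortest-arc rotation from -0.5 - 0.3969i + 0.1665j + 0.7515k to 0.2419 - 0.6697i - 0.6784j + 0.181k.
-0.0311 - 0.7279i - 0.4775j + 0.4911k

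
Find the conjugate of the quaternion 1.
1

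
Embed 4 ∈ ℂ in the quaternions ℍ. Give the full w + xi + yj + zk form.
4 + 0i + 0j + 0k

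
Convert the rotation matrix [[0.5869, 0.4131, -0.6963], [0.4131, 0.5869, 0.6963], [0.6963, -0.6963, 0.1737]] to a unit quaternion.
0.7661 - 0.4545i - 0.4545j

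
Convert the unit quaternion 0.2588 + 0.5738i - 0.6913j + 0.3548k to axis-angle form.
axis = (0.594, -0.7157, 0.3673), θ = 5π/6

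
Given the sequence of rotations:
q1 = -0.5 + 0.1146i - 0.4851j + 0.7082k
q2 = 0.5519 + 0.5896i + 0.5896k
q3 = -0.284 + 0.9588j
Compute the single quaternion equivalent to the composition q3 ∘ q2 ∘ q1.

q2 · q1 = -0.7611 + 0.0545i - 0.6177j - 0.19k
q3 · q2 · q1 = 0.8084 - 0.1976i - 0.5543j + 0.0017k
0.8084 - 0.1976i - 0.5543j + 0.0017k


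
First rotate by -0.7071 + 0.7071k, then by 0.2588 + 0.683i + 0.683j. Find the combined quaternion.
-0.183 - 0.9659j + 0.183k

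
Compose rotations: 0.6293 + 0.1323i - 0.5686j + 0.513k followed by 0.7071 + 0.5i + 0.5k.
0.1223 + 0.6925i - 0.5924j + 0.3931k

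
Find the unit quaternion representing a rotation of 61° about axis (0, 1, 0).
0.8616 + 0.5075j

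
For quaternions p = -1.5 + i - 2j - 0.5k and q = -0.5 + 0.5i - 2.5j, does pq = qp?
No: pq = -4.75 - 2.5i + 4.5j - 1.25k ≠ -4.75 + 5j + 1.75k = qp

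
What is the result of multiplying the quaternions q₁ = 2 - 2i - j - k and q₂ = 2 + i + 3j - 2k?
7 + 3i - j - 11k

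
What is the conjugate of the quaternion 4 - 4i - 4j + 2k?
4 + 4i + 4j - 2k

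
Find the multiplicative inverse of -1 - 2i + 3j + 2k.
-0.0556 + 0.1111i - 0.1667j - 0.1111k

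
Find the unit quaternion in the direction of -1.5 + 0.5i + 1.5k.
-0.6882 + 0.2294i + 0.6882k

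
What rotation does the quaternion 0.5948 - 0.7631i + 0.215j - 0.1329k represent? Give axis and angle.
axis = (-0.9493, 0.2675, -0.1653), θ = 107°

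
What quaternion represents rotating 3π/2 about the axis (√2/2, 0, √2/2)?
-0.7071 + 0.5i + 0.5k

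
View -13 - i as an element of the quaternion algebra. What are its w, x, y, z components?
-13 - i + 0j + 0k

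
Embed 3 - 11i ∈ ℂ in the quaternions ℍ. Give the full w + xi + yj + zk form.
3 - 11i + 0j + 0k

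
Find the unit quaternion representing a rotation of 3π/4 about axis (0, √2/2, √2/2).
0.3827 + 0.6533j + 0.6533k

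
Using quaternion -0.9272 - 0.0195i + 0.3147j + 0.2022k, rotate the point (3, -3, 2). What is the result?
(-0.111, -3.732, 2.839)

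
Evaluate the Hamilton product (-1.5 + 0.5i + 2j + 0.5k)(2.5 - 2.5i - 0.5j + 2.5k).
-2.75 + 10.25i + 3.25j + 2.25k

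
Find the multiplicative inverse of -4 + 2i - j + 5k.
-0.087 - 0.0435i + 0.0217j - 0.1087k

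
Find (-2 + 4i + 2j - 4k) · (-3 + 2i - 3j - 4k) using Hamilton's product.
-12 - 36i + 8j + 4k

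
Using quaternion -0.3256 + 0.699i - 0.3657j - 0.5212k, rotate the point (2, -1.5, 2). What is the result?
(0.673, 2.11, -2.312)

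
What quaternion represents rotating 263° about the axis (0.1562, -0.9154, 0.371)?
-0.6626 + 0.117i - 0.6856j + 0.2779k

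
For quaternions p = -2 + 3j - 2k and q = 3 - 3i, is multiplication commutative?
No: pq = -6 + 6i + 15j + 3k ≠ -6 + 6i + 3j - 15k = qp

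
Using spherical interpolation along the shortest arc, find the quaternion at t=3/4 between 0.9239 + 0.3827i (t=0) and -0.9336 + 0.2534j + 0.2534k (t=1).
0.9564 + 0.1i - 0.194j - 0.194k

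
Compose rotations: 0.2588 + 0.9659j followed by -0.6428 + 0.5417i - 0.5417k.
-0.1664 + 0.6634i - 0.6209j + 0.383k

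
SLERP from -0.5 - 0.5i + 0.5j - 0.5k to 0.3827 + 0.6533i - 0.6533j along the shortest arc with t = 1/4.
-0.4846 - 0.5558i + 0.5558j - 0.384k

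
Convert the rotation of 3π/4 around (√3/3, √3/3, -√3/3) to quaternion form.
0.3827 + 0.5334i + 0.5334j - 0.5334k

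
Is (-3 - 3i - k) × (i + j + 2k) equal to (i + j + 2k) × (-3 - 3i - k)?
No: pq = 5 - 2i + 2j - 9k ≠ 5 - 4i - 8j - 3k = qp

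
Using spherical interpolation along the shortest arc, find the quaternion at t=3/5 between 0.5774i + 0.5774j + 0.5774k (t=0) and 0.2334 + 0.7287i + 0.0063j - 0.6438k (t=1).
0.1847 + 0.9064i + 0.3349j - 0.1794k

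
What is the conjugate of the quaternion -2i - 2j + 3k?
2i + 2j - 3k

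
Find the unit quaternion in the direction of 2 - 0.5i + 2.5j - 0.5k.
0.61 - 0.1525i + 0.7625j - 0.1525k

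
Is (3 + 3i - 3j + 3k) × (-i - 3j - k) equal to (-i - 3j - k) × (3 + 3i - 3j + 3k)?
No: pq = -3 + 9i - 9j - 15k ≠ -3 - 15i - 9j + 9k = qp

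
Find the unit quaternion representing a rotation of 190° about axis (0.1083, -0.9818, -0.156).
-0.0872 + 0.1079i - 0.9781j - 0.1554k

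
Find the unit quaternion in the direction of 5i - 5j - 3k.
0.6509i - 0.6509j - 0.3906k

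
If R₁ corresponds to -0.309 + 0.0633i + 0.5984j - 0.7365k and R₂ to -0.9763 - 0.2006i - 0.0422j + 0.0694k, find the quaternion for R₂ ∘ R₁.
0.3907 - 0.0103i - 0.7145j + 0.5802k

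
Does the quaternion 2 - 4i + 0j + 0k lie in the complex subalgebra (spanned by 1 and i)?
Yes. The quaternion 2 - 4i has j- and k-coefficients y = z = 0, so it lies in the complex subalgebra spanned by 1 and i.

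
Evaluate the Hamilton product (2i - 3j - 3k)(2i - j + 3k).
2 - 12i - 12j + 4k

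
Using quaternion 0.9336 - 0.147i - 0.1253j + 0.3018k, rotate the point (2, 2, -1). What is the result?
(0.842, 2.551, -1.335)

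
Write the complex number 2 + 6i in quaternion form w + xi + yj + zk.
2 + 6i + 0j + 0k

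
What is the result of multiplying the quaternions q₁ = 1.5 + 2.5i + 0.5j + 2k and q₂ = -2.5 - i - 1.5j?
-0.5 - 4.75i - 5.5j - 8.25k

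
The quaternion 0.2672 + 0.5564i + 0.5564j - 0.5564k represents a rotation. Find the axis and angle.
axis = (√3/3, √3/3, -√3/3), θ = 149°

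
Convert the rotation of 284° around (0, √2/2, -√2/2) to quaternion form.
-0.788 + 0.4353j - 0.4353k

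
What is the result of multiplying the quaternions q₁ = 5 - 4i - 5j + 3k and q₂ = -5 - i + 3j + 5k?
-29 - 19i + 57j - 7k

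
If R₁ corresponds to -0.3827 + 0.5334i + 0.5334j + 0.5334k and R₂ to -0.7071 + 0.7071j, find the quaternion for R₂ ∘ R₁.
-0.1066 - 0.6478j - 0.7543k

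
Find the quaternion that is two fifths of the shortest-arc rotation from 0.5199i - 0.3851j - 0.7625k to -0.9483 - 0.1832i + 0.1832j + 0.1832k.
0.4811 + 0.4676i - 0.3704j - 0.6424k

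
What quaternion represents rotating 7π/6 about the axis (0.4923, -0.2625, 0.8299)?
-0.2588 + 0.4755i - 0.2536j + 0.8016k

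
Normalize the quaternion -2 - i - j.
-0.8165 - 0.4082i - 0.4082j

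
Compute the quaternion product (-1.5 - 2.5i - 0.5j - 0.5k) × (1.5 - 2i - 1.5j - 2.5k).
-9.25 - 0.25i - 3.75j + 5.75k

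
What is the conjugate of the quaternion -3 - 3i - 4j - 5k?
-3 + 3i + 4j + 5k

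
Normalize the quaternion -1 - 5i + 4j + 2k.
-0.1474 - 0.7372i + 0.5898j + 0.2949k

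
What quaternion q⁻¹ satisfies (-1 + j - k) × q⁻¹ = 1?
-0.3333 - 0.3333j + 0.3333k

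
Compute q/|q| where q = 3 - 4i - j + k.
0.5774 - 0.7698i - 0.1925j + 0.1925k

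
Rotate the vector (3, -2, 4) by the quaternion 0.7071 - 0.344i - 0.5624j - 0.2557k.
(-3.265, 1.907, 3.835)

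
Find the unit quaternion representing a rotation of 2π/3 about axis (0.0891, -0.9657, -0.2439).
0.5 + 0.0772i - 0.8363j - 0.2112k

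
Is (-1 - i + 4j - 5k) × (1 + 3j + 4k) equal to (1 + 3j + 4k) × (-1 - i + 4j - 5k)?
No: pq = 7 + 30i + 5j - 12k ≠ 7 - 32i - 3j - 6k = qp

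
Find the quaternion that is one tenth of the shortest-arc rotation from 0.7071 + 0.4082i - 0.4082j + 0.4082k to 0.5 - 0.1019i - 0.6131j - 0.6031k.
0.7379 + 0.3747i - 0.4686j + 0.3089k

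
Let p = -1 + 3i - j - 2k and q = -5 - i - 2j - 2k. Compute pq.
2 - 16i + 15j + 5k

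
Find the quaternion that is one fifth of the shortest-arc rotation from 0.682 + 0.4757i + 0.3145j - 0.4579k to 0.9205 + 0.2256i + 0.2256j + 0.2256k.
0.7712 + 0.4457i + 0.3116j - 0.3309k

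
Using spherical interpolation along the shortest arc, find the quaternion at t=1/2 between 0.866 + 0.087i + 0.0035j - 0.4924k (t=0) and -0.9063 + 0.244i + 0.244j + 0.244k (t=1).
0.9133 - 0.0809i - 0.1239j - 0.3795k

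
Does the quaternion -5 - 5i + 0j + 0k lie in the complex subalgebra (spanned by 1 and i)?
Yes. The quaternion -5 - 5i has j- and k-coefficients y = z = 0, so it lies in the complex subalgebra spanned by 1 and i.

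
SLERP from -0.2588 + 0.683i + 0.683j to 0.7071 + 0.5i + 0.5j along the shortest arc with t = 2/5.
0.1564 + 0.6984i + 0.6984j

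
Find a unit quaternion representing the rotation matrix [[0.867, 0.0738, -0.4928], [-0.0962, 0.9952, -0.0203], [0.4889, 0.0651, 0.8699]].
0.9659 + 0.0221i - 0.2541j - 0.044k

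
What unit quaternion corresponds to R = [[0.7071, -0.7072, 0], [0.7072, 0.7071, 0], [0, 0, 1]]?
0.9239 + 0.3827k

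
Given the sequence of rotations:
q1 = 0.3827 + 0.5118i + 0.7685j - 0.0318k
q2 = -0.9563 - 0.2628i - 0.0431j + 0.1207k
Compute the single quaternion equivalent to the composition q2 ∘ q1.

q2 · q1 = -0.1945 - 0.6814i - 0.698j - 0.1033k
-0.1945 - 0.6814i - 0.698j - 0.1033k


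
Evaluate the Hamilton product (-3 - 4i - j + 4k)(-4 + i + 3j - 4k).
35 + 5i - 17j - 15k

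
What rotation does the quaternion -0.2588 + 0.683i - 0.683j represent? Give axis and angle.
axis = (√2/2, -√2/2, 0), θ = 7π/6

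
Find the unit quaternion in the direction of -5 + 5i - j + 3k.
-0.6455 + 0.6455i - 0.1291j + 0.3873k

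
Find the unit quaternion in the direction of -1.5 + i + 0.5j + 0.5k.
-0.7746 + 0.5164i + 0.2582j + 0.2582k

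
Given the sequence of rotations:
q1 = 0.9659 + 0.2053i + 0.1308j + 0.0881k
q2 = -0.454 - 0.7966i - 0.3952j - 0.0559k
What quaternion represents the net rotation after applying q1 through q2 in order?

q2 · q1 = -0.2184 - 0.8901i - 0.3824j - 0.1171k
-0.2184 - 0.8901i - 0.3824j - 0.1171k


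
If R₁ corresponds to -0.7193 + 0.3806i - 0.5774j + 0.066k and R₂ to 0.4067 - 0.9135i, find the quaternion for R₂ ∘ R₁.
0.0551 + 0.8119i - 0.1745j + 0.5543k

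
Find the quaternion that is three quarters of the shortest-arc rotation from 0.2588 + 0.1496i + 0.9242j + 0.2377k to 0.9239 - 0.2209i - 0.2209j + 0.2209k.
0.9356 - 0.1453i + 0.1418j + 0.2889k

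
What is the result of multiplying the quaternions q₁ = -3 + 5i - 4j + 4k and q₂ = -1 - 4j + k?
-17 + 7i + 11j - 27k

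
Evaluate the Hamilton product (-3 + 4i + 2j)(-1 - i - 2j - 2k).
11 - 5i + 12j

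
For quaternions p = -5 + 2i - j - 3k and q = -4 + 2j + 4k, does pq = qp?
No: pq = 34 - 6i - 14j - 4k ≠ 34 - 10i + 2j - 12k = qp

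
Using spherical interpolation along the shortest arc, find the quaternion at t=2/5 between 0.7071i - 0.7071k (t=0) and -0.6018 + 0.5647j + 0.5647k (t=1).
0.2938 + 0.4945i - 0.2757j - 0.7702k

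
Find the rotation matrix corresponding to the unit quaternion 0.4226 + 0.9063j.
[[-0.6428, 0, 0.766], [0, 1, 0], [-0.766, 0, -0.6428]]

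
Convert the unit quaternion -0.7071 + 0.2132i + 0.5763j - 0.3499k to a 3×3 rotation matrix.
[[0.0909, -0.2491, -0.9642], [0.7406, 0.6642, -0.1018], [0.6658, -0.7048, 0.2448]]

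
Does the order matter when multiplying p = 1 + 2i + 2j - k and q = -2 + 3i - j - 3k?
Yes: pq = -9 - 8i - 2j - 9k ≠ -9 + 6i - 8j + 7k = qp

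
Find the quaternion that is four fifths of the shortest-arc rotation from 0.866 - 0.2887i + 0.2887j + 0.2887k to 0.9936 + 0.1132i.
0.9958 + 0.0314i + 0.0612j + 0.0612k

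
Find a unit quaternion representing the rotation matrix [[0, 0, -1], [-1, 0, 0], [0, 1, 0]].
-0.5 - 0.5i + 0.5j + 0.5k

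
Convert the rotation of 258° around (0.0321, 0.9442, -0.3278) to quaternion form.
-0.6293 + 0.0249i + 0.7338j - 0.2547k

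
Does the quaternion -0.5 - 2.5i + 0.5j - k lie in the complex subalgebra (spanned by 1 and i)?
No. The quaternion -0.5 - 2.5i + 0.5j - k has j-coefficient y = 0.5 and k-coefficient z = -1, not both zero, so it does not lie in the complex subalgebra spanned by 1 and i.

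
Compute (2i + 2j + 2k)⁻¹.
-0.1667i - 0.1667j - 0.1667k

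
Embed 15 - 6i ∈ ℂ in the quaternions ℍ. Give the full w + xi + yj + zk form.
15 - 6i + 0j + 0k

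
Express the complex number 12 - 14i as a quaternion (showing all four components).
12 - 14i + 0j + 0k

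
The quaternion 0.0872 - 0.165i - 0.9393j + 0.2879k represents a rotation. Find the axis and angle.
axis = (-0.1656, -0.9429, 0.289), θ = 170°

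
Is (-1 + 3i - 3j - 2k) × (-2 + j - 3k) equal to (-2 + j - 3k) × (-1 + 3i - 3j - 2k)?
No: pq = -1 + 5i + 14j + 10k ≠ -1 - 17i - 4j + 4k = qp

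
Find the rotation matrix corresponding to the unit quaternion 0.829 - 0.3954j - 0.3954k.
[[0.3746, 0.6556, -0.6556], [-0.6556, 0.6873, 0.3127], [0.6556, 0.3127, 0.6873]]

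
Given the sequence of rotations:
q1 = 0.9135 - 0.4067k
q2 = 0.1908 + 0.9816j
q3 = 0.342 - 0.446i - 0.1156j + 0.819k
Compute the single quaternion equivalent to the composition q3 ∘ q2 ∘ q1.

q2 · q1 = 0.1743 - 0.3992i + 0.8967j - 0.0776k
q3 · q2 · q1 = 0.0488 - 0.9397i - 0.075j - 0.3299k
0.0488 - 0.9397i - 0.075j - 0.3299k


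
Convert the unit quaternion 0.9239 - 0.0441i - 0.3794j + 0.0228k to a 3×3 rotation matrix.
[[0.7111, -0.0087, -0.7031], [0.0756, 0.9951, 0.0642], [0.699, -0.0988, 0.7082]]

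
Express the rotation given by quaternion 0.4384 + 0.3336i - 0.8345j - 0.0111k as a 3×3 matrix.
[[-0.393, -0.547, -0.7391], [-0.5665, 0.7772, -0.274], [0.7243, 0.311, -0.6154]]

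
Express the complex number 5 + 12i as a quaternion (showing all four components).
5 + 12i + 0j + 0k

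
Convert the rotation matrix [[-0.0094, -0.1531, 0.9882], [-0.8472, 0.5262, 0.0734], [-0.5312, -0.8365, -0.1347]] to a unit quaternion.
0.5878 - 0.387i + 0.6462j - 0.2952k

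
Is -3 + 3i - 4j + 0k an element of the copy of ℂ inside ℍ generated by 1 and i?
No. The quaternion -3 + 3i - 4j has j-coefficient y = -4 and k-coefficient z = 0, not both zero, so it does not lie in the complex subalgebra spanned by 1 and i.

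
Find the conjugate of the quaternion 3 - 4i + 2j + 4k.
3 + 4i - 2j - 4k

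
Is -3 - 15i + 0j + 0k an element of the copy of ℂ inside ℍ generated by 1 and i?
Yes. The quaternion -3 - 15i has j- and k-coefficients y = z = 0, so it lies in the complex subalgebra spanned by 1 and i.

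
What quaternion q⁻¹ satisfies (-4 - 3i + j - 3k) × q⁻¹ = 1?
-0.1143 + 0.0857i - 0.0286j + 0.0857k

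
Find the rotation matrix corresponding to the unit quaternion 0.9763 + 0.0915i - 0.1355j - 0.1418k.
[[0.9231, 0.2521, -0.2905], [-0.3017, 0.943, -0.1402], [0.2386, 0.2171, 0.9465]]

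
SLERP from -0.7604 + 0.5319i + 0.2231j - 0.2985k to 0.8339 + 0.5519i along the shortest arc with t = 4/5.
-0.9318 - 0.35i + 0.0575j - 0.0769k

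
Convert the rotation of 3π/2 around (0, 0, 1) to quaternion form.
-0.7071 + 0.7071k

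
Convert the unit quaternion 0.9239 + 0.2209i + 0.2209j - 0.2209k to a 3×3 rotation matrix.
[[0.8048, 0.5058, 0.3106], [-0.3106, 0.8048, -0.5058], [-0.5058, 0.3106, 0.8048]]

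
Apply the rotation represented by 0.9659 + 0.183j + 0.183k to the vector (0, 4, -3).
(-2.475, 3.531, -2.531)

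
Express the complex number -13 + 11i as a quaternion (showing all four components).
-13 + 11i + 0j + 0k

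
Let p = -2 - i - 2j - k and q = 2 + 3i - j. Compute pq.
-3 - 9i - 5j + 5k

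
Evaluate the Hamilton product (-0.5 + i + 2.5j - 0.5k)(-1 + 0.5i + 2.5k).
1.25 + 5i - 5.25j - 2k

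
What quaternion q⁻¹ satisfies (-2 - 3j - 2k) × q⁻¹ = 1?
-0.1176 + 0.1765j + 0.1176k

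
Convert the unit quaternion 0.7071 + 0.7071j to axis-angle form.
axis = (0, 1, 0), θ = π/2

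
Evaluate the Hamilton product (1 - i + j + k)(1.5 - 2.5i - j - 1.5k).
1.5 - 4.5i - 3.5j + 3.5k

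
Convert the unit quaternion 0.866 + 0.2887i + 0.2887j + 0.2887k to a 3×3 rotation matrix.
[[0.6666, -0.3333, 0.6667], [0.6667, 0.6666, -0.3333], [-0.3333, 0.6667, 0.6666]]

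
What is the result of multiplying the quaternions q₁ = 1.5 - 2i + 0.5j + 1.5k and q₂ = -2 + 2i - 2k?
4 + 6i - 2j - 7k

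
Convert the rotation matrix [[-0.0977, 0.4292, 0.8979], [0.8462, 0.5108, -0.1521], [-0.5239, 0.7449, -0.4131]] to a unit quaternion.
0.5 + 0.4485i + 0.7109j + 0.2085k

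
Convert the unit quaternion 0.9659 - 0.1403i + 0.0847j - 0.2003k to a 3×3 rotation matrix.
[[0.9054, 0.3632, 0.2198], [-0.4107, 0.8804, 0.2371], [-0.1074, -0.305, 0.9463]]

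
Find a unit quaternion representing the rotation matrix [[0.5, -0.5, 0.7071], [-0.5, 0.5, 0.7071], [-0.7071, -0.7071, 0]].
0.7071 - 0.5i + 0.5j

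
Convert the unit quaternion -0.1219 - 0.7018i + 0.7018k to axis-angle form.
axis = (-√2/2, 0, √2/2), θ = 194°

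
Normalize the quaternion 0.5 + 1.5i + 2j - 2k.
0.1543 + 0.4629i + 0.6172j - 0.6172k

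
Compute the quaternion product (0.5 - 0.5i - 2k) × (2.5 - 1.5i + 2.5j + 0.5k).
1.5 + 3i + 4.5j - 6k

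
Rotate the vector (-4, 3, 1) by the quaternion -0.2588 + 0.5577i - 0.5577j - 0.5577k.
(-2.089, 1.512, 4.399)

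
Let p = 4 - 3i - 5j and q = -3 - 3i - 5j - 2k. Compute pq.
-46 + 7i - 11j - 8k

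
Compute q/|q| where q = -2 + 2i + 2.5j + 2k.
-0.4682 + 0.4682i + 0.5852j + 0.4682k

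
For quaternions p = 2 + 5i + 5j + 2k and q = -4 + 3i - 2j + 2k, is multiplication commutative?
No: pq = -17 - 28j - 29k ≠ -17 - 28i - 20j + 21k = qp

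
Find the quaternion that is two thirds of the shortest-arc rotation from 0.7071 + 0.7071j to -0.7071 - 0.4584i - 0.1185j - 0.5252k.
0.7847 + 0.3334i + 0.3567j + 0.3819k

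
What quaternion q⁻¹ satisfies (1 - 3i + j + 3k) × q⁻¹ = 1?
0.05 + 0.15i - 0.05j - 0.15k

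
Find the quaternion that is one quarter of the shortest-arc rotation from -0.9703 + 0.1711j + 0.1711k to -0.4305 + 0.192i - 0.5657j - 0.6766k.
-0.9935 + 0.0656i - 0.0441j - 0.082k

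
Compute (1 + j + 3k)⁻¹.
0.0909 - 0.0909j - 0.2727k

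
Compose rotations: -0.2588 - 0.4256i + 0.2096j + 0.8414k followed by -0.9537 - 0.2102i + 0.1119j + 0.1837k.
-0.0207 + 0.5159i - 0.1302j - 0.8464k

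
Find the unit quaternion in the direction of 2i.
i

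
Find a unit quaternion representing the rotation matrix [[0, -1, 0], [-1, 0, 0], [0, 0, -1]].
-0.7071i + 0.7071j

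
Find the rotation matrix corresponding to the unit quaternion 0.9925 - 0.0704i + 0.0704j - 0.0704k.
[[0.9802, 0.1298, 0.1497], [-0.1497, 0.9802, 0.1298], [-0.1298, -0.1497, 0.9802]]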